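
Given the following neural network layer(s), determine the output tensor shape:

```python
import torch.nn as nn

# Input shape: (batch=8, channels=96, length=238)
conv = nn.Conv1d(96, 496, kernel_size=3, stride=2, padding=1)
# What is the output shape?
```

Input: (8, 96, 238) -> Output: (8, 496, 119)

Answer: (8, 496, 119)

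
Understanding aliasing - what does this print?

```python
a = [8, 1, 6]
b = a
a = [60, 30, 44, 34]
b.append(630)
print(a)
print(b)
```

Key concept: rebinding vs mutation: a is rebound to a new list, b still points at the original.
Step by step:
`a = [8, 1, 6]` → a = [8, 1, 6]
`b = a` → b = [8, 1, 6] (same object as a)
`a = [60, 30, 44, 34]` → a = [60, 30, 44, 34]
`b.append(630)` → b = [8, 1, 6, 630]
`print(a)` → prints [60, 30, 44, 34]
`print(b)` → prints [8, 1, 6, 630]

Answer:
[60, 30, 44, 34]
[8, 1, 6, 630]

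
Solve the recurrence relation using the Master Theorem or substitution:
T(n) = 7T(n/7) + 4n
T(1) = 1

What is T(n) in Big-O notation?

By Master Theorem: a=7, b=7, f(n)=4n. Since log_7(7) = 1 and f(n) = Θ(n^1), Case 2 applies. T(n) = O(n log n).

Answer: O(n log n)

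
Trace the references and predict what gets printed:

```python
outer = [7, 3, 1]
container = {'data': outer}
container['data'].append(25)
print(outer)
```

Key concept: dict holds reference to list.
Step by step:
`outer = [7, 3, 1]` → outer = [7, 3, 1]
`container = {'data': outer}` → container = {'data': [7, 3, 1]}
`container['data'].append(25)` → outer = [7, 3, 1, 25]; container = {'data': [7, 3, 1, 25]}
`print(outer)` → prints [7, 3, 1, 25]

Answer: [7, 3, 1, 25]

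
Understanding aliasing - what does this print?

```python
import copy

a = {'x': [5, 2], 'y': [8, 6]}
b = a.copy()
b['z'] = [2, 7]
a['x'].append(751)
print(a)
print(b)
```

Key concept: shallow copy of dict with mutable values.
Step by step:
`a = {'x': [5, 2], 'y': [8, 6]}` → a = {'x': [5, 2], 'y': [8, 6]}
`b = a.copy()` → b = {'x': [5, 2], 'y': [8, 6]}
`b['z'] = [2, 7]` → b = {'x': [5, 2], 'y': [8, 6], 'z': [2, 7]}
`a['x'].append(751)` → a = {'x': [5, 2, 751], 'y': [8, 6]}; b = {'x': [5, 2, 751], 'y': [8, 6], 'z': [2, 7]}
`print(a)` → prints {'x': [5, 2, 751], 'y': [8, 6]}
`print(b)` → prints {'x': [5, 2, 751], 'y': [8, 6], 'z': [2, 7]}

Answer:
{'x': [5, 2, 751], 'y': [8, 6]}
{'x': [5, 2, 751], 'y': [8, 6], 'z': [2, 7]}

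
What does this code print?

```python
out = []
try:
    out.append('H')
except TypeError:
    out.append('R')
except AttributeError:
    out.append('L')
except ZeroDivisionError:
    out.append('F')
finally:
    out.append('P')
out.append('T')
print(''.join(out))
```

Execution trace: 'H' (try body, no exception) → 'P' (finally) → 'T' (after the try/except). Output: HPT

Answer: HPT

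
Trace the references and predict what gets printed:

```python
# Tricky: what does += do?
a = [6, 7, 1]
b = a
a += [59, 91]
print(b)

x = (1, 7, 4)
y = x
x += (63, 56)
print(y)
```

Key concept: += behavior differs for mutable vs immutable.
Step by step:
`a = [6, 7, 1]` → a = [6, 7, 1]
`b = a` → b = [6, 7, 1] (same object as a)
`a += [59, 91]` → a = [6, 7, 1, 59, 91] (same object as b); b = [6, 7, 1, 59, 91] (same object as a)
`print(b)` → prints [6, 7, 1, 59, 91]
`x = (1, 7, 4)` → x = (1, 7, 4)
`y = x` → y = (1, 7, 4)
`x += (63, 56)` → x = (1, 7, 4, 63, 56)
`print(y)` → prints (1, 7, 4)

Answer:
[6, 7, 1, 59, 91]
(1, 7, 4)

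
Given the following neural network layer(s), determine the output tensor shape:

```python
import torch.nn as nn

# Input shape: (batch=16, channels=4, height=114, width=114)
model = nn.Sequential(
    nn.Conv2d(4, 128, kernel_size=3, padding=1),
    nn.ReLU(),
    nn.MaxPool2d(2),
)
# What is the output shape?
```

Input: (16, 4, 114, 114) -> after Conv2d: (16, 128, 114, 114) -> after ReLU: (16, 128, 114, 114) -> Output: (16, 128, 57, 57)

Answer: (16, 128, 57, 57)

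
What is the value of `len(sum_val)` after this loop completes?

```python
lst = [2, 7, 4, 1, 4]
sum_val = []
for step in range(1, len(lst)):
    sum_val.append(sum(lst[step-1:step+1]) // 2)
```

Number of 2-element averages
`sum_val` takes the values: [] → [4] → [4, 5] → [4, 5, 2] → [4, 5, 2, 2]
So `len(sum_val)` = 4

Answer: 4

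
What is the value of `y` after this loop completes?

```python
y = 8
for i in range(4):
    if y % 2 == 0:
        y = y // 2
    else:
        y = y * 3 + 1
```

Collatz-style transformation from 8
`y` takes the values: 8 → 4 → 2 → 1 → 4

Answer: 4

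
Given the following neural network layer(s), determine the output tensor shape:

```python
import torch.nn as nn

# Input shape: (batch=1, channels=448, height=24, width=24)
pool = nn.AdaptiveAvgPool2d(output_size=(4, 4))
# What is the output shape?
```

Input: (1, 448, 24, 24) -> Output: (1, 448, 4, 4)

Answer: (1, 448, 4, 4)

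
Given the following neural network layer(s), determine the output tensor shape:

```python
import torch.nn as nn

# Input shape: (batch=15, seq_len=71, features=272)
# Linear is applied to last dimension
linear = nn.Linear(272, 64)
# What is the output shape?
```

Input: (15, 71, 272) -> Output: (15, 71, 64)

Answer: (15, 71, 64)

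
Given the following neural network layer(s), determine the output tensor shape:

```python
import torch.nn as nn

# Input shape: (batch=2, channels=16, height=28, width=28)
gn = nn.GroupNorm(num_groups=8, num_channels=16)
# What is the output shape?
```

Input: (2, 16, 28, 28) -> Output: (2, 16, 28, 28)

Answer: (2, 16, 28, 28)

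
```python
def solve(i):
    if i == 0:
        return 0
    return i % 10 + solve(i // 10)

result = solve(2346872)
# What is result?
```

Sum of digits of 2346872: 2 + 7 + 8 + 6 + 4 + 3 + 2 = 32

Answer: 32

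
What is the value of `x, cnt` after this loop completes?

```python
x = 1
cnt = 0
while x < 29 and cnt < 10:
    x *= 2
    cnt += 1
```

Double until >= 29 or 10 iterations
`x, cnt` takes the values: (1, 0) → (2, 0) → (2, 1) → (4, 1) → (4, 2) → (8, 2) → (8, 3) → (16, 3) → (16, 4) → (32, 4) → (32, 5)

Answer: 32, 5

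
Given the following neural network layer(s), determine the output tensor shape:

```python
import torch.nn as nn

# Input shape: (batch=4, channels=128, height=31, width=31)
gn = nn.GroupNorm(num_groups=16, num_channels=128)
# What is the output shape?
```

Input: (4, 128, 31, 31) -> Output: (4, 128, 31, 31)

Answer: (4, 128, 31, 31)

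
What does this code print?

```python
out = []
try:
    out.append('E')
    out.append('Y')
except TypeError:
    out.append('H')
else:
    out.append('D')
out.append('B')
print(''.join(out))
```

Execution trace: 'E' (try body) → 'Y' (try body, no exception) → 'D' (else) → 'B' (after the try/except). Output: EYDB

Answer: EYDB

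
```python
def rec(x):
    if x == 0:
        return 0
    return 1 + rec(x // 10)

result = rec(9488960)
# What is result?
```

Count of digits of 9488960: 7

Answer: 7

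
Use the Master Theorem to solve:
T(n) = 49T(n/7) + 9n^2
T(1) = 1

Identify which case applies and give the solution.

a=49, b=7, f(n)=9n^2. log_7(49) = 2. Since c=2 = 2, Case 2 applies: T(n) = Θ(n^log_b(a) · log n) = O(n^2 log n).

Answer: O(n^2 log n) - Case 2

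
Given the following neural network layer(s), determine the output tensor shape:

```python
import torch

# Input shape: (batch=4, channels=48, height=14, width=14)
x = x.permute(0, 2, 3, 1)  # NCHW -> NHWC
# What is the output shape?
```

Input: (4, 48, 14, 14) -> Output: (4, 14, 14, 48)

Answer: (4, 14, 14, 48)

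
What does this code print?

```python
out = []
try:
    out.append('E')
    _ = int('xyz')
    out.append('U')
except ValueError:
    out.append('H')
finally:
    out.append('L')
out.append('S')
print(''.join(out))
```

Execution trace: 'E' (try body) → 'H' (except ValueError) → 'L' (finally) → 'S' (after the try/except). Output: EHLS

Answer: EHLS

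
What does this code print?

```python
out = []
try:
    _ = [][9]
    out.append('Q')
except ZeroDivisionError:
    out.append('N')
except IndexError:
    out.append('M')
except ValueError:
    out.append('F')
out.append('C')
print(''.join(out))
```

Execution trace: 'M' (except IndexError) → 'C' (after the try/except). Output: MC

Answer: MC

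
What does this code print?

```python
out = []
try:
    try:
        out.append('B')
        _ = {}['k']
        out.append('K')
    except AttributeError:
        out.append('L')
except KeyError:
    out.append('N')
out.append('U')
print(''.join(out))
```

Execution trace: 'B' (try body) → 'N' (outer except KeyError) → 'U' (after the try/except). Output: BNU

Answer: BNU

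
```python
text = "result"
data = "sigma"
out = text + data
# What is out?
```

Trace:
`text = "result"` → text = 'result'
`data = "sigma"` → data = 'sigma'
`out = text + data` → out = 'resultsigma'
So out = 'resultsigma'

Answer: 'resultsigma'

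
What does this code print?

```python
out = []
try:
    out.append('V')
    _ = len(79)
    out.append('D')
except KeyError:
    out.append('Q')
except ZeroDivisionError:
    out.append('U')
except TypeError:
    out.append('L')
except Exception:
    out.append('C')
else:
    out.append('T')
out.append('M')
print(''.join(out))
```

Execution trace: 'V' (try body) → 'L' (except TypeError) → 'M' (after the try/except). Output: VLM

Answer: VLM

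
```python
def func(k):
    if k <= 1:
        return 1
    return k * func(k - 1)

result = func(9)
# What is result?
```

func(9) = 9 * 8 * 7 * 6 * 5 * 4 * 3 * 2 * 1 = 362880

Answer: 362880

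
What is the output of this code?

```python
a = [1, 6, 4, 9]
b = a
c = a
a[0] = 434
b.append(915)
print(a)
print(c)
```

Key concept: multiple aliases.
Step by step:
`a = [1, 6, 4, 9]` → a = [1, 6, 4, 9]
`b = a` → b = [1, 6, 4, 9] (same object as a)
`c = a` → c = [1, 6, 4, 9] (same object as a, b)
`a[0] = 434` → a = [434, 6, 4, 9] (same object as b, c); b = [434, 6, 4, 9] (same object as a, c); c = [434, 6, 4, 9] (same object as a, b)
`b.append(915)` → a = [434, 6, 4, 9, 915] (same object as b, c); b = [434, 6, 4, 9, 915] (same object as a, c); c = [434, 6, 4, 9, 915] (same object as a, b)
`print(a)` → prints [434, 6, 4, 9, 915]
`print(c)` → prints [434, 6, 4, 9, 915]

Answer:
[434, 6, 4, 9, 915]
[434, 6, 4, 9, 915]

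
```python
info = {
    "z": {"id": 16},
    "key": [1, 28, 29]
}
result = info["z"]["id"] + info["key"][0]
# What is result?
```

Trace:
`info = { ...` → info = {'z': {'id': 16}, 'key': [1, 28, 29]}
`result = info["z"]["id"] + info["key"][0]` → result = 17
So result = 17

Answer: 17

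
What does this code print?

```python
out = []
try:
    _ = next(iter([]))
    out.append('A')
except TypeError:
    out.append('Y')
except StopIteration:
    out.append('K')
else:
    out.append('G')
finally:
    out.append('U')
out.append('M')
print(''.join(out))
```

Execution trace: 'K' (except StopIteration) → 'U' (finally) → 'M' (after the try/except). Output: KUM

Answer: KUM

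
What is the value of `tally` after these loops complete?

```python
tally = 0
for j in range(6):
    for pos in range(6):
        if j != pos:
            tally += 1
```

6² - 6 (exclude diagonal)
`tally` takes the values: 0 → 1 → 2 → 3 → 4 → 5 → 6 → 7 → 8 → 9 → 10 → 11 → 12 → 13 → 14 → 15 → 16 → 17 → 18 → 19 → 20 → 21 → 22 → 23 → 24 → 25 → 26 → 27 → 28 → 29 → 30

Answer: 30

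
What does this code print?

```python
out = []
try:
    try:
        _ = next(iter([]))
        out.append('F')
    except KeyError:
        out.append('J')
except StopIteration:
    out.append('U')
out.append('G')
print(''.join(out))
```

Execution trace: 'U' (outer except StopIteration) → 'G' (after the try/except). Output: UG

Answer: UG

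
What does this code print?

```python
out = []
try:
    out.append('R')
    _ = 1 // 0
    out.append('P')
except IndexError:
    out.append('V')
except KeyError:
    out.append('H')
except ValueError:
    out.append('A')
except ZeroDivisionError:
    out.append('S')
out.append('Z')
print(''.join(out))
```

Execution trace: 'R' (try body) → 'S' (except ZeroDivisionError) → 'Z' (after the try/except). Output: RSZ

Answer: RSZ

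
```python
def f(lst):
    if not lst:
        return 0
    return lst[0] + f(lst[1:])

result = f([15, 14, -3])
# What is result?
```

15 + 14 + (-3) + 0 = 26

Answer: 26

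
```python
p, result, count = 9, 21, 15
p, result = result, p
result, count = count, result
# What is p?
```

Trace:
`p, result, count = 9, 21, 15` → p = 9; result = 21; count = 15
`p, result = result, p` → p = 21; result = 9
`result, count = count, result` → result = 15; count = 9
So p = 21

Answer: 21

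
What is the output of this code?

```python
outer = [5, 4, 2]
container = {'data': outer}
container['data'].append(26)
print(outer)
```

Key concept: dict holds reference to list.
Step by step:
`outer = [5, 4, 2]` → outer = [5, 4, 2]
`container = {'data': outer}` → container = {'data': [5, 4, 2]}
`container['data'].append(26)` → outer = [5, 4, 2, 26]; container = {'data': [5, 4, 2, 26]}
`print(outer)` → prints [5, 4, 2, 26]

Answer: [5, 4, 2, 26]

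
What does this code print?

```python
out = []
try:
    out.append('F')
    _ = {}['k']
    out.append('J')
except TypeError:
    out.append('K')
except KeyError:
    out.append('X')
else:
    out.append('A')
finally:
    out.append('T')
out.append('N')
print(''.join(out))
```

Execution trace: 'F' (try body) → 'X' (except KeyError) → 'T' (finally) → 'N' (after the try/except). Output: FXTN

Answer: FXTN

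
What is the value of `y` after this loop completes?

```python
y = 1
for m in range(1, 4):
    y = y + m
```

Start at 1, add 1 through 3
`y` takes the values: 1 → 2 → 4 → 7

Answer: 7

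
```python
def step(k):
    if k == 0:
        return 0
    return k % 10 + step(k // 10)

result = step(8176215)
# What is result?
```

Sum of digits of 8176215: 5 + 1 + 2 + 6 + 7 + 1 + 8 = 30

Answer: 30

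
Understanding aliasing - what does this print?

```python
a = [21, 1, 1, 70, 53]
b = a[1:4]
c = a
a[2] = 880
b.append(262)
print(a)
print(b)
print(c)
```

Key concept: slice vs alias.
Step by step:
`a = [21, 1, 1, 70, 53]` → a = [21, 1, 1, 70, 53]
`b = a[1:4]` → b = [1, 1, 70]
`c = a` → c = [21, 1, 1, 70, 53] (same object as a)
`a[2] = 880` → a = [21, 1, 880, 70, 53] (same object as c); c = [21, 1, 880, 70, 53] (same object as a)
`b.append(262)` → b = [1, 1, 70, 262]
`print(a)` → prints [21, 1, 880, 70, 53]
`print(b)` → prints [1, 1, 70, 262]
`print(c)` → prints [21, 1, 880, 70, 53]

Answer:
[21, 1, 880, 70, 53]
[1, 1, 70, 262]
[21, 1, 880, 70, 53]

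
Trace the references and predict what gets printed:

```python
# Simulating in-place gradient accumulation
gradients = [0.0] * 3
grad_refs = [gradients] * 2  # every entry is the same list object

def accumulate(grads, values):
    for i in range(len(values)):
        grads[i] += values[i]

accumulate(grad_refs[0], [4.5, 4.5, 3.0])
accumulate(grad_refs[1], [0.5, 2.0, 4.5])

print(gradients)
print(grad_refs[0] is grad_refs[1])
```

Key concept: gradient accumulation aliasing.
Step by step:
`gradients = [0.0] * 3` → gradients = [0.0, 0.0, 0.0]
`grad_refs = [gradients] * 2` → grad_refs = [[0.0, 0.0, 0.0], [0.0, 0.0, 0.0]]
`accumulate(grad_refs[0], [4.5, 4.5, 3.0])` → gradients = [4.5, 4.5, 3.0]; grad_refs = [[4.5, 4.5, 3.0], [4.5, 4.5, 3.0]]
`accumulate(grad_refs[1], [0.5, 2.0, 4.5])` → gradients = [5.0, 6.5, 7.5]; grad_refs = [[5.0, 6.5, 7.5], [5.0, 6.5, 7.5]]
`print(gradients)` → prints [5.0, 6.5, 7.5]
`print(grad_refs[0] is grad_refs[1])` → prints True

Answer:
[5.0, 6.5, 7.5]
True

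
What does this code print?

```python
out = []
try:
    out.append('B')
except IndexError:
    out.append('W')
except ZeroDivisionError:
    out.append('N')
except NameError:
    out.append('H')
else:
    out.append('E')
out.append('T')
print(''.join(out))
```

Execution trace: 'B' (try body, no exception) → 'E' (else) → 'T' (after the try/except). Output: BET

Answer: BET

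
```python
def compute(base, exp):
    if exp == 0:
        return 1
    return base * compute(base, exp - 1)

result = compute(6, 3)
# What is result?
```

compute(6, 3) = 6 * 6 * 6 = 216

Answer: 216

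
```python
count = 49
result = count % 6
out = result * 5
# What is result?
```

Trace:
`count = 49` → count = 49
`result = count % 6` → result = 1
`out = result * 5` → out = 5
So result = 1

Answer: 1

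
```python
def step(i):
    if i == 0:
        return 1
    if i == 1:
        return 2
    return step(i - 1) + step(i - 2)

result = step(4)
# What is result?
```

Build up from base cases: step(0)=1, step(1)=2, step(2)=3, step(3)=5, step(4)=8

Answer: 8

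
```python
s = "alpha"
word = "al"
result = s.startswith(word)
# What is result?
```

Trace:
`s = "alpha"` → s = 'alpha'
`word = "al"` → word = 'al'
`result = s.startswith(word)` → result = True
So result = True

Answer: True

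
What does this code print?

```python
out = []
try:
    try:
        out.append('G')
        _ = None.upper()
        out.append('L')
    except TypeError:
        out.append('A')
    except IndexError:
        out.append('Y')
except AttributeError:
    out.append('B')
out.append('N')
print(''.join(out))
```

Execution trace: 'G' (try body) → 'B' (outer except AttributeError) → 'N' (after the try/except). Output: GBN

Answer: GBN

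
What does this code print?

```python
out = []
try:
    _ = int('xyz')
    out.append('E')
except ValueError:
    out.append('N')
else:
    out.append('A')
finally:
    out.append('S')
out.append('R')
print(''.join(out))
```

Execution trace: 'N' (except ValueError) → 'S' (finally) → 'R' (after the try/except). Output: NSR

Answer: NSR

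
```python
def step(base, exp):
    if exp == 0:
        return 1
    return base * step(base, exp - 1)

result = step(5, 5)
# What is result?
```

step(5, 5) = 5 * 5 * 5 * 5 * 5 = 3125

Answer: 3125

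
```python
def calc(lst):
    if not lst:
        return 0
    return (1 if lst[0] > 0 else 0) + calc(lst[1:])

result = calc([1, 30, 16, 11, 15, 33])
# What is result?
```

Count of positive elements in [1, 30, 16, 11, 15, 33] = 6

Answer: 6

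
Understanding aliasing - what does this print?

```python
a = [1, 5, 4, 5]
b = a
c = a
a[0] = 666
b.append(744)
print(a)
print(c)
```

Key concept: multiple aliases.
Step by step:
`a = [1, 5, 4, 5]` → a = [1, 5, 4, 5]
`b = a` → b = [1, 5, 4, 5] (same object as a)
`c = a` → c = [1, 5, 4, 5] (same object as a, b)
`a[0] = 666` → a = [666, 5, 4, 5] (same object as b, c); b = [666, 5, 4, 5] (same object as a, c); c = [666, 5, 4, 5] (same object as a, b)
`b.append(744)` → a = [666, 5, 4, 5, 744] (same object as b, c); b = [666, 5, 4, 5, 744] (same object as a, c); c = [666, 5, 4, 5, 744] (same object as a, b)
`print(a)` → prints [666, 5, 4, 5, 744]
`print(c)` → prints [666, 5, 4, 5, 744]

Answer:
[666, 5, 4, 5, 744]
[666, 5, 4, 5, 744]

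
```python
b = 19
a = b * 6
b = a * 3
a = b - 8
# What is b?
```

Trace:
`b = 19` → b = 19
`a = b * 6` → a = 114
`b = a * 3` → b = 342
`a = b - 8` → a = 334
So b = 342

Answer: 342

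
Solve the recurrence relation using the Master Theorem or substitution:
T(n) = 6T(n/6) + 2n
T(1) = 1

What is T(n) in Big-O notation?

By Master Theorem: a=6, b=6, f(n)=2n. Since log_6(6) = 1 and f(n) = Θ(n^1), Case 2 applies. T(n) = O(n log n).

Answer: O(n log n)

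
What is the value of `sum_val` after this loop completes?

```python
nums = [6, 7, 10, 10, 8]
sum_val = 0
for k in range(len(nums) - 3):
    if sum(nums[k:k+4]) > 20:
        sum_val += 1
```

Count windows with sum > 20
`sum_val` takes the values: 0 → 1 → 2

Answer: 2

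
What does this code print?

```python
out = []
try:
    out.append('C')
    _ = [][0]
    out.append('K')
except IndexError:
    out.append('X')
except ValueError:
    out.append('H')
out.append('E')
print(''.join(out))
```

Execution trace: 'C' (try body) → 'X' (except IndexError) → 'E' (after the try/except). Output: CXE

Answer: CXE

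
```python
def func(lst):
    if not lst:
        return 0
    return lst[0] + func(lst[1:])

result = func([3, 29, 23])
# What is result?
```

3 + 29 + 23 + 0 = 55

Answer: 55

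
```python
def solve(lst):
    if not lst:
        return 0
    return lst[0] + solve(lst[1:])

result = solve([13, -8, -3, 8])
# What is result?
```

13 + (-8) + (-3) + 8 + 0 = 10

Answer: 10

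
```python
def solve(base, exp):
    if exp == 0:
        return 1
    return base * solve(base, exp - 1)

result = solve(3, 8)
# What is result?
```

solve(3, 8) = 3 * 3 * 3 * 3 * 3 * 3 * 3 * 3 = 6561

Answer: 6561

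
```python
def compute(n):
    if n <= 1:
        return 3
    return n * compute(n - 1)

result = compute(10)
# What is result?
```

compute(10) = 10 * 9 * 8 * 7 * 6 * 5 * 4 * 3 * 2 * 3 = 10886400

Answer: 10886400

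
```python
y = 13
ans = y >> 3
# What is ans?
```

Trace:
`y = 13` → y = 13
`ans = y >> 3` → ans = 1
So ans = 1

Answer: 1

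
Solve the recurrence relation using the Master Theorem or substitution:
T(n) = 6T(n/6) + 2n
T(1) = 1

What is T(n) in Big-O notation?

By Master Theorem: a=6, b=6, f(n)=2n. Since log_6(6) = 1 and f(n) = Θ(n^1), Case 2 applies. T(n) = O(n log n).

Answer: O(n log n)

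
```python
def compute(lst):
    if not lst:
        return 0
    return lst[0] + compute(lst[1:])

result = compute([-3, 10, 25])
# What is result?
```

(-3) + 10 + 25 + 0 = 32

Answer: 32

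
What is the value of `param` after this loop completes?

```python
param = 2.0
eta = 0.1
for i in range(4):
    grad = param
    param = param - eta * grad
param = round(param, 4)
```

Gradient descent: w = 2.0 * (1 - 0.1)^4
`param` takes the values: 2.0 → 1.8 → 1.62 → 1.458 → 1.3122

Answer: 1.3122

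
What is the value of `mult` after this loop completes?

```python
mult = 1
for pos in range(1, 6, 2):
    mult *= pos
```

Product of 1, 3, 5, ... up to 5
`mult` takes the values: 1 → 3 → 15

Answer: 15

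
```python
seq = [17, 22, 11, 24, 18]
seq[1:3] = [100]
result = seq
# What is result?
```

Trace:
`seq = [17, 22, 11, 24, 18]` → seq = [17, 22, 11, 24, 18]
`seq[1:3] = [100]` → seq = [17, 100, 24, 18]
`result = seq` → result = [17, 100, 24, 18]
So result = [17, 100, 24, 18]

Answer: [17, 100, 24, 18]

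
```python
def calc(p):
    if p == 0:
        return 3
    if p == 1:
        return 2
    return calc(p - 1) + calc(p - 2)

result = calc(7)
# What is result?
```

Build up from base cases: calc(0)=3, calc(1)=2, calc(2)=5, calc(3)=7, calc(4)=12, calc(5)=19, calc(6)=31, ..., calc(7)=50

Answer: 50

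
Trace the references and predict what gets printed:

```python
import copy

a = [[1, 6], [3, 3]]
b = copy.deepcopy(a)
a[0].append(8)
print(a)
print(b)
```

Key concept: deep copy is fully independent.
Step by step:
`a = [[1, 6], [3, 3]]` → a = [[1, 6], [3, 3]]
`b = copy.deepcopy(a)` → b = [[1, 6], [3, 3]]
`a[0].append(8)` → a = [[1, 6, 8], [3, 3]]
`print(a)` → prints [[1, 6, 8], [3, 3]]
`print(b)` → prints [[1, 6], [3, 3]]

Answer:
[[1, 6, 8], [3, 3]]
[[1, 6], [3, 3]]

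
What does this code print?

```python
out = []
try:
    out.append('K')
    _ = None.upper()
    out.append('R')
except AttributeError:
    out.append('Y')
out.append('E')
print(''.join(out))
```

Execution trace: 'K' (try body) → 'Y' (except AttributeError) → 'E' (after the try/except). Output: KYE

Answer: KYE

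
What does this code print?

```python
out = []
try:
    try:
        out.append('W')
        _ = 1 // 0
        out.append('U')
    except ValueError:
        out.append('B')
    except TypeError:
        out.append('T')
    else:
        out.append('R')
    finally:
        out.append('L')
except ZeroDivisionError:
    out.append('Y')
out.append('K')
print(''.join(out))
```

Execution trace: 'W' (try body) → 'L' (finally) → 'Y' (outer except ZeroDivisionError) → 'K' (after the try/except). Output: WLYK

Answer: WLYK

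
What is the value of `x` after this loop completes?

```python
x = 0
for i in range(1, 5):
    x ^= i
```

XOR of 1 to 4
`x` takes the values: 0 → 1 → 3 → 0 → 4

Answer: 4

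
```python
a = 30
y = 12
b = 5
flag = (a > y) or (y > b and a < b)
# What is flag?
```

Trace:
`a = 30` → a = 30
`y = 12` → y = 12
`b = 5` → b = 5
`flag = (a > y) or (y > b and a < b)` → flag = True
So flag = True

Answer: True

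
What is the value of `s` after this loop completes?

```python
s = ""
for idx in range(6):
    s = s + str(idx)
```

Concatenate digits 0 to 5
`s` takes the values: "" → "0" → "01" → "012" → "0123" → "01234" → "012345"

Answer: "012345"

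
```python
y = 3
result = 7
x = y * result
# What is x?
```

Trace:
`y = 3` → y = 3
`result = 7` → result = 7
`x = y * result` → x = 21
So x = 21

Answer: 21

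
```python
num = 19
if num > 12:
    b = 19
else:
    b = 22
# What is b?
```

Trace:
`num = 19` → num = 19
`if num > 12: ...` → num > 12 is True → b = 19
So b = 19

Answer: 19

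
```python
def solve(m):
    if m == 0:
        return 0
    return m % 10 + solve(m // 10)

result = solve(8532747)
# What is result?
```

Sum of digits of 8532747: 7 + 4 + 7 + 2 + 3 + 5 + 8 = 36

Answer: 36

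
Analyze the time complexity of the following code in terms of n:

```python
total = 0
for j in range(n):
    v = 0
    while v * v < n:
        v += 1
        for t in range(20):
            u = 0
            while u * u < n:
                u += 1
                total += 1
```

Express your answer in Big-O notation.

Each loop level contributes: n × √n × 1 × √n. Multiplying the contributions gives O(n^2).

Answer: O(n^2)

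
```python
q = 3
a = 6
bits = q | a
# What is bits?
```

Trace:
`q = 3` → q = 3
`a = 6` → a = 6
`bits = q | a` → bits = 7
So bits = 7

Answer: 7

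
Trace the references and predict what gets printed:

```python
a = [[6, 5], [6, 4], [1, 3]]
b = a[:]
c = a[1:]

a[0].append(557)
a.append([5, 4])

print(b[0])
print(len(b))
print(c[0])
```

Key concept: slice with nested mutation.
Step by step:
`a = [[6, 5], [6, 4], [1, 3]]` → a = [[6, 5], [6, 4], [1, 3]]
`b = a[:]` → b = [[6, 5], [6, 4], [1, 3]]
`c = a[1:]` → c = [[6, 4], [1, 3]]
`a[0].append(557)` → a = [[6, 5, 557], [6, 4], [1, 3]]; b = [[6, 5, 557], [6, 4], [1, 3]]
`a.append([5, 4])` → a = [[6, 5, 557], [6, 4], [1, 3], [5, 4]]
`print(b[0])` → prints [6, 5, 557]
`print(len(b))` → prints 3
`print(c[0])` → prints [6, 4]

Answer:
[6, 5, 557]
3
[6, 4]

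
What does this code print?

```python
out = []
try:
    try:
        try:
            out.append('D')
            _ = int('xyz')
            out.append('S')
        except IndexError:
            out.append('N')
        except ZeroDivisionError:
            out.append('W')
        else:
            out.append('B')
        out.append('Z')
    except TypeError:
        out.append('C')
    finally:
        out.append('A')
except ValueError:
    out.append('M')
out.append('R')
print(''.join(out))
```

Execution trace: 'D' (inner try body) → 'A' (finally) → 'M' (outer except ValueError) → 'R' (after the try/except). Output: DAMR

Answer: DAMR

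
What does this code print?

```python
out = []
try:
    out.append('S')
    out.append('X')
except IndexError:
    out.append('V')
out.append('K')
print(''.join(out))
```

Execution trace: 'S' (try body) → 'X' (try body, no exception) → 'K' (after the try/except). Output: SXK

Answer: SXK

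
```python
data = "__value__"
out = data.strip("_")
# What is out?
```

Trace:
`data = "__value__"` → data = '__value__'
`out = data.strip("_")` → out = 'value'
So out = 'value'

Answer: 'value'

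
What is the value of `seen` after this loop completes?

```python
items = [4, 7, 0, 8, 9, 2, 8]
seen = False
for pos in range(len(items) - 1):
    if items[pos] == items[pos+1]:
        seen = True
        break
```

Check consecutive duplicates in [4, 7, 0, 8, 9, 2, 8]
`seen` takes the values: False

Answer: False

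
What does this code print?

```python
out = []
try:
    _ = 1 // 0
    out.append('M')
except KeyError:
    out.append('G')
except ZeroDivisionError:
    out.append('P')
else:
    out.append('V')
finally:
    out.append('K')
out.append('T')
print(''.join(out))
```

Execution trace: 'P' (except ZeroDivisionError) → 'K' (finally) → 'T' (after the try/except). Output: PKT

Answer: PKT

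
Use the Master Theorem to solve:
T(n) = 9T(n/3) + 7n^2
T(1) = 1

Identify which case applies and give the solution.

a=9, b=3, f(n)=7n^2. log_3(9) = 2. Since c=2 = 2, Case 2 applies: T(n) = Θ(n^log_b(a) · log n) = O(n^2 log n).

Answer: O(n^2 log n) - Case 2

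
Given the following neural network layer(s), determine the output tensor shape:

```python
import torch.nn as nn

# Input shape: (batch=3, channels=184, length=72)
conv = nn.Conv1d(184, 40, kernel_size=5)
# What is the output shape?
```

Input: (3, 184, 72) -> Output: (3, 40, 68)

Answer: (3, 40, 68)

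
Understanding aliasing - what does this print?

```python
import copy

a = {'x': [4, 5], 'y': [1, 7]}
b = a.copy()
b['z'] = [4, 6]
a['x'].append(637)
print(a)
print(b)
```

Key concept: shallow copy of dict with mutable values.
Step by step:
`a = {'x': [4, 5], 'y': [1, 7]}` → a = {'x': [4, 5], 'y': [1, 7]}
`b = a.copy()` → b = {'x': [4, 5], 'y': [1, 7]}
`b['z'] = [4, 6]` → b = {'x': [4, 5], 'y': [1, 7], 'z': [4, 6]}
`a['x'].append(637)` → a = {'x': [4, 5, 637], 'y': [1, 7]}; b = {'x': [4, 5, 637], 'y': [1, 7], 'z': [4, 6]}
`print(a)` → prints {'x': [4, 5, 637], 'y': [1, 7]}
`print(b)` → prints {'x': [4, 5, 637], 'y': [1, 7], 'z': [4, 6]}

Answer:
{'x': [4, 5, 637], 'y': [1, 7]}
{'x': [4, 5, 637], 'y': [1, 7], 'z': [4, 6]}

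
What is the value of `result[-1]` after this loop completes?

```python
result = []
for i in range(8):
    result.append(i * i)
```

Last element of squares 0 to 7
`result` takes the values: [] → [0] → [0, 1] → [0, 1, 4] → [0, 1, 4, 9] → [0, 1, 4, 9, 16] → [0, 1, 4, 9, 16, 25] → [0, 1, 4, 9, 16, 25, 36] → [0, 1, 4, 9, 16, 25, 36, 49]
So `result[-1]` = 49

Answer: 49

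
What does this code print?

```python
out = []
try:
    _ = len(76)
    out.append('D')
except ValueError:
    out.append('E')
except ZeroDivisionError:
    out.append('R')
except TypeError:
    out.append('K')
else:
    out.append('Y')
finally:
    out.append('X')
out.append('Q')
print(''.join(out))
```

Execution trace: 'K' (except TypeError) → 'X' (finally) → 'Q' (after the try/except). Output: KXQ

Answer: KXQ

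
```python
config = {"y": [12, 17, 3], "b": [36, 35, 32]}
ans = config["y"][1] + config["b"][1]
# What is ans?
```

Trace:
`config = {"y": [12, 17, 3], "b": [36, 35, 32]}` → config = {'y': [12, 17, 3], 'b': [36, 35, 32]}
`ans = config["y"][1] + config["b"][1]` → ans = 52
So ans = 52

Answer: 52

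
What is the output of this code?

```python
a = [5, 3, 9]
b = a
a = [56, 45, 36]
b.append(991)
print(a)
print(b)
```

Key concept: rebinding vs mutation: a is rebound to a new list, b still points at the original.
Step by step:
`a = [5, 3, 9]` → a = [5, 3, 9]
`b = a` → b = [5, 3, 9] (same object as a)
`a = [56, 45, 36]` → a = [56, 45, 36]
`b.append(991)` → b = [5, 3, 9, 991]
`print(a)` → prints [56, 45, 36]
`print(b)` → prints [5, 3, 9, 991]

Answer:
[56, 45, 36]
[5, 3, 9, 991]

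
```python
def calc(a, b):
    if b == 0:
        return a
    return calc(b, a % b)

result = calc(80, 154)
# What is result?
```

calc(80, 154) -> calc(154, 80) -> calc(80, 74) -> calc(74, 6) -> calc(6, 2) -> calc(2, 0) -> 2

Answer: 2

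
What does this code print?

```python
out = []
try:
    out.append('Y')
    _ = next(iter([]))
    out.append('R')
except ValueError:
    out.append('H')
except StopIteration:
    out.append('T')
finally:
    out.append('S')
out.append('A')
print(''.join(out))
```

Execution trace: 'Y' (try body) → 'T' (except StopIteration) → 'S' (finally) → 'A' (after the try/except). Output: YTSA

Answer: YTSA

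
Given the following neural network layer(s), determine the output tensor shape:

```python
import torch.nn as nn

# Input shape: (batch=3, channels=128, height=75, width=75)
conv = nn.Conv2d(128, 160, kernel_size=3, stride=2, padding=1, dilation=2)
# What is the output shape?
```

Input: (3, 128, 75, 75) -> Output: (3, 160, 37, 37)

Answer: (3, 160, 37, 37)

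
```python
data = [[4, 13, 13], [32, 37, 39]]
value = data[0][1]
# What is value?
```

Trace:
`data = [[4, 13, 13], [32, 37, 39]]` → data = [[4, 13, 13], [32, 37, 39]]
`value = data[0][1]` → value = 13
So value = 13

Answer: 13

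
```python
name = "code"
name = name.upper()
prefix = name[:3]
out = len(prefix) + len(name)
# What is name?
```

Trace:
`name = "code"` → name = 'code'
`name = name.upper()` → name = 'CODE'
`prefix = name[:3]` → prefix = 'COD'
`out = len(prefix) + len(name)` → out = 7
So name = 'CODE'

Answer: 'CODE'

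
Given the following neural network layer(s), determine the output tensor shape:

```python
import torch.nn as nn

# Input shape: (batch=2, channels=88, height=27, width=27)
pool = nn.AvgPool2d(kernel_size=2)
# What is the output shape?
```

Input: (2, 88, 27, 27) -> Output: (2, 88, 13, 13)

Answer: (2, 88, 13, 13)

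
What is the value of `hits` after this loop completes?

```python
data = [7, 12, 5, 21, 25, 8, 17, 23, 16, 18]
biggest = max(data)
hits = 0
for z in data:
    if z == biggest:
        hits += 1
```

Count of max value 25 in [7, 12, 5, 21, 25, 8, 17, 23, 16, 18]
`hits` takes the values: 0 → 1

Answer: 1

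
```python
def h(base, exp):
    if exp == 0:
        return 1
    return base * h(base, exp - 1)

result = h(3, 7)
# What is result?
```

h(3, 7) = 3 * 3 * 3 * 3 * 3 * 3 * 3 = 2187

Answer: 2187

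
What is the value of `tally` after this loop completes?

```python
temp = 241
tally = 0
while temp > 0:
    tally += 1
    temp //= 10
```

Count digits by repeated division by 10
`tally` takes the values: 0 → 1 → 2 → 3

Answer: 3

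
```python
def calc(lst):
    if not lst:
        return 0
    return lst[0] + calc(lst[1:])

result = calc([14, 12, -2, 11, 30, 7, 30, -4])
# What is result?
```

14 + 12 + (-2) + 11 + 30 + 7 + 30 + (-4) + 0 = 98

Answer: 98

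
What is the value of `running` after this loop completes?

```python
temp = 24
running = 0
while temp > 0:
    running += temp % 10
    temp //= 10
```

Sum digits of 24
`running` takes the values: 0 → 4 → 6

Answer: 6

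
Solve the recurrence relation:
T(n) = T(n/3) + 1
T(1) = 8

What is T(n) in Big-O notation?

Each step divides n by 3 and adds 1. After log_3(n) steps we reach T(1)=8. So T(n) = 1·log_3(n) + 8 = O(log n).

Answer: O(log n)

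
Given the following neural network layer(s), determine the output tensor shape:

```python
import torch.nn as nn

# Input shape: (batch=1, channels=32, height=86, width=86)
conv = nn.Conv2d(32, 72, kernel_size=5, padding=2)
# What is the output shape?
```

Input: (1, 32, 86, 86) -> Output: (1, 72, 86, 86)

Answer: (1, 72, 86, 86)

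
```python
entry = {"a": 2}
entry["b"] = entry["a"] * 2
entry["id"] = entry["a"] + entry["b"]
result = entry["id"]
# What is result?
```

Trace:
`entry = {"a": 2}` → entry = {'a': 2}
`entry["b"] = entry["a"] * 2` → entry = {'a': 2, 'b': 4}
`entry["id"] = entry["a"] + entry["b"]` → entry = {'a': 2, 'b': 4, 'id': 6}
`result = entry["id"]` → result = 6
So result = 6

Answer: 6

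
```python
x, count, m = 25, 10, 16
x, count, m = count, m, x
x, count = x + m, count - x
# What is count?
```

Trace:
`x, count, m = 25, 10, 16` → x = 25; count = 10; m = 16
`x, count, m = count, m, x` → x = 10; count = 16; m = 25
`x, count = x + m, count - x` → x = 35; count = 6
So count = 6

Answer: 6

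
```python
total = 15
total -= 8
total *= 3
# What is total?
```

Trace:
`total = 15` → total = 15
`total -= 8` → total = 7
`total *= 3` → total = 21
So total = 21

Answer: 21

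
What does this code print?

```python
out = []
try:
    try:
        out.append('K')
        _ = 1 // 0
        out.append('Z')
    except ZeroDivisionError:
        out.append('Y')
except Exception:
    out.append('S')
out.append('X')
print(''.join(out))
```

Execution trace: 'K' (inner try body) → 'Y' (inner except ZeroDivisionError) → 'X' (after the try/except). Output: KYX

Answer: KYX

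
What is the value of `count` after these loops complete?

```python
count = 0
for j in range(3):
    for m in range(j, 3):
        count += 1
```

Upper triangle: 3 + 2 + ... + 1
`count` takes the values: 0 → 1 → 2 → 3 → 4 → 5 → 6

Answer: 6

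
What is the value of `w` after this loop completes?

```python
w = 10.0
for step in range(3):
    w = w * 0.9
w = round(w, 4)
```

Exponential decay: 10.0 * 0.9^3
`w` takes the values: 10.0 → 9.0 → 8.1 → 7.29

Answer: 7.29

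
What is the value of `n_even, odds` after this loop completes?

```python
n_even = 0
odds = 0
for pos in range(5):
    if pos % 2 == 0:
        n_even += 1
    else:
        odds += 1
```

Count evens and odds in range(5)
`n_even, odds` takes the values: (0, 0) → (1, 0) → (1, 1) → (2, 1) → (2, 2) → (3, 2)

Answer: 3, 2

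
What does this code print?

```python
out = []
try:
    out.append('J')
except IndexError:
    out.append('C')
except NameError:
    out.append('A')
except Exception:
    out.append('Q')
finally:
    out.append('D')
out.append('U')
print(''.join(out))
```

Execution trace: 'J' (try body, no exception) → 'D' (finally) → 'U' (after the try/except). Output: JDU

Answer: JDU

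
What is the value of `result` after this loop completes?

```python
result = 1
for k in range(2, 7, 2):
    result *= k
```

Product of even numbers 2 to 6
`result` takes the values: 1 → 2 → 8 → 48

Answer: 48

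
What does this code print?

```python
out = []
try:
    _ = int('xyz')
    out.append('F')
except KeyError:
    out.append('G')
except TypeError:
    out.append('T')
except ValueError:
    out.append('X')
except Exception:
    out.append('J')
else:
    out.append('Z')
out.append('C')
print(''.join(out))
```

Execution trace: 'X' (except ValueError) → 'C' (after the try/except). Output: XC

Answer: XC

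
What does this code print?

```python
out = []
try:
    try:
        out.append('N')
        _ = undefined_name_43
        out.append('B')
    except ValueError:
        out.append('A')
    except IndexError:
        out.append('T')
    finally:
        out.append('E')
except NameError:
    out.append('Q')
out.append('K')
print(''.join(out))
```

Execution trace: 'N' (try body) → 'E' (finally) → 'Q' (outer except NameError) → 'K' (after the try/except). Output: NEQK

Answer: NEQK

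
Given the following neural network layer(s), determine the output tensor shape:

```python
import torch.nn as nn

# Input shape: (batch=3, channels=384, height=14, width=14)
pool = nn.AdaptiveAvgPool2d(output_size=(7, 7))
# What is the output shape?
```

Input: (3, 384, 14, 14) -> Output: (3, 384, 7, 7)

Answer: (3, 384, 7, 7)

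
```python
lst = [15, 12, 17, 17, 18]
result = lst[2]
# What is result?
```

Trace:
`lst = [15, 12, 17, 17, 18]` → lst = [15, 12, 17, 17, 18]
`result = lst[2]` → result = 17
So result = 17

Answer: 17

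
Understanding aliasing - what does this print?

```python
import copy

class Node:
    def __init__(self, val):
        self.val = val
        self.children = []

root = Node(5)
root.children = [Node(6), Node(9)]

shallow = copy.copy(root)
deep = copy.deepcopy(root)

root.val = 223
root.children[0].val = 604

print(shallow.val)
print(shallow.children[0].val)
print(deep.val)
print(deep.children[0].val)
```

Key concept: deep copy with custom objects.
Step by step:
`root = Node(5)` → root = Node(val=5, children=[])
`root.children = [Node(6), Node(9)]` → root = Node(val=5, children=[Node(val=6, children=[]), Node(val=9, children=[])])
`shallow = copy.copy(root)` → shallow = Node(val=5, children=[Node(val=6, children=[]), Node(val=9, children=[])])
`deep = copy.deepcopy(root)` → deep = Node(val=5, children=[Node(val=6, children=[]), Node(val=9, children=[])])
`root.val = 223` → root = Node(val=223, children=[Node(val=6, children=[]), Node(val=9, children=[])])
`root.children[0].val = 604` → root = Node(val=223, children=[Node(val=604, children=[]), Node(val=9, children=[])]); shallow = Node(val=5, children=[Node(val=604, children=[]), Node(val=9, children=[])])
`print(shallow.val)` → prints 5
`print(shallow.children[0].val)` → prints 604
`print(deep.val)` → prints 5
`print(deep.children[0].val)` → prints 6

Answer:
5
604
5
6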